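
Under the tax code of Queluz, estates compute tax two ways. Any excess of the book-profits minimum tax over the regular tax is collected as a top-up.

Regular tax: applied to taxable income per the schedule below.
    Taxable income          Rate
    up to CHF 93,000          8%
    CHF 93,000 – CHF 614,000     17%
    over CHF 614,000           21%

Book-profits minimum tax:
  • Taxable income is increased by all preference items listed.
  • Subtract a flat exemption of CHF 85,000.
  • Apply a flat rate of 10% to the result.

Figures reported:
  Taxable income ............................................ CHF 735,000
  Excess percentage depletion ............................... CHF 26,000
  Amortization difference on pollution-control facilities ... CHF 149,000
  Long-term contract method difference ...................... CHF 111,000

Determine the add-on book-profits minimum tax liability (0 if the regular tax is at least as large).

Book-profits minimum tax:
  Adjusted income: CHF 735,000 + CHF 26,000 + CHF 149,000 + CHF 111,000 = CHF 1,021,000
  Less exemption CHF 85,000 → base CHF 936,000
  CHF 936,000 × 10% = CHF 93,600

Regular tax:
  CHF 93,000 × 8% = CHF 7,440
  CHF 521,000 × 17% = CHF 88,570
  CHF 121,000 × 21% = CHF 25,410
  → CHF 121,420

CHF 93,600 ≤ CHF 121,420, so no add-on is due.

CHF 0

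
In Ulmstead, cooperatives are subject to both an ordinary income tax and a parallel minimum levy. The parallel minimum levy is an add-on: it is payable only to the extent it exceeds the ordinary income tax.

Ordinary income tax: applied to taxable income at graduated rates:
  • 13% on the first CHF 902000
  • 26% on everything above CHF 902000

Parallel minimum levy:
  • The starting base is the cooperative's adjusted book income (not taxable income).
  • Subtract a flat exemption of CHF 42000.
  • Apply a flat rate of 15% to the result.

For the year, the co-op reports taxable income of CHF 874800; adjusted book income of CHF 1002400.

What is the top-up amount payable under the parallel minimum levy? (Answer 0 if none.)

CHF 30336

Ordinary income tax:
  CHF 874800 × 13% = CHF 113724

Parallel minimum levy:
  Base (adjusted book income): CHF 1002400
  Less exemption CHF 42000 → base CHF 960400
  CHF 960400 × 15% = CHF 144060

Excess of parallel minimum levy over ordinary income tax: CHF 144060 − CHF 113724 = CHF 30336.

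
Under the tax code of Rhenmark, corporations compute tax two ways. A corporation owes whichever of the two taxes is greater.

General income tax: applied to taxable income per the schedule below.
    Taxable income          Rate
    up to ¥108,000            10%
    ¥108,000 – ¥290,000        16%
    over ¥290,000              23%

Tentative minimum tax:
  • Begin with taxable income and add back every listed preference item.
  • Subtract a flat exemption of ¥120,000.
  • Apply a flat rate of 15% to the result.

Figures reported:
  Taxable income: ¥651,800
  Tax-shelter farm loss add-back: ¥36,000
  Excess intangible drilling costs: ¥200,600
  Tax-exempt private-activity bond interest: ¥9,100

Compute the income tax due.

Tentative minimum tax:
  Adjusted income: ¥651,800 + ¥36,000 + ¥200,600 + ¥9,100 = ¥897,500
  Less exemption ¥120,000 → base ¥777,500
  ¥777,500 × 15% = ¥116,625

General income tax:
  ¥108,000 × 10% = ¥10,800
  ¥182,000 × 16% = ¥29,120
  ¥361,800 × 23% = ¥83,214
  → ¥123,134

¥123,134 > ¥116,625, so the general income tax governs.

¥123,134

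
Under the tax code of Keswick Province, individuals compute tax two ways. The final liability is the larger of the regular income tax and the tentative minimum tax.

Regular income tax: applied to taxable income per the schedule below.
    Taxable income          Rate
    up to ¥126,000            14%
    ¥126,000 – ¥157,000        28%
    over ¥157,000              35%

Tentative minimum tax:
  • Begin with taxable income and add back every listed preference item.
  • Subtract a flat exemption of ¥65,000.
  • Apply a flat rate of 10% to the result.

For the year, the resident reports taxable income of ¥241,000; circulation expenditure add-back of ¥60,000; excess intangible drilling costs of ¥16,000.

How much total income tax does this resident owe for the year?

Regular income tax:
  ¥126,000 × 14% = ¥17,640
  ¥31,000 × 28% = ¥8,680
  ¥84,000 × 35% = ¥29,400
  → ¥55,720

Tentative minimum tax:
  Adjusted income: ¥241,000 + ¥60,000 + ¥16,000 = ¥317,000
  Less exemption ¥65,000 → base ¥252,000
  ¥252,000 × 10% = ¥25,200

¥55,720 > ¥25,200, so the regular income tax governs.

¥55,720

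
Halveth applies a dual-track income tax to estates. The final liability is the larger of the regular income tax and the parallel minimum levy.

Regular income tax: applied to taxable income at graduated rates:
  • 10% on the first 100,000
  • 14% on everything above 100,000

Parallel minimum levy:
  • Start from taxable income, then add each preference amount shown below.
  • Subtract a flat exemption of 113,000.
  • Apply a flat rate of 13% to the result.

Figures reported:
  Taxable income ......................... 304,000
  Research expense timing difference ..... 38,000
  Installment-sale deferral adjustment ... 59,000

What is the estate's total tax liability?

38,560

Regular income tax:
  100,000 × 10% = 10,000
  204,000 × 14% = 28,560
  → 38,560

Parallel minimum levy:
  Adjusted income: 304,000 + 38,000 + 59,000 = 401,000
  Less exemption 113,000 → base 288,000
  288,000 × 13% = 37,440

38,560 > 37,440, so the regular income tax governs.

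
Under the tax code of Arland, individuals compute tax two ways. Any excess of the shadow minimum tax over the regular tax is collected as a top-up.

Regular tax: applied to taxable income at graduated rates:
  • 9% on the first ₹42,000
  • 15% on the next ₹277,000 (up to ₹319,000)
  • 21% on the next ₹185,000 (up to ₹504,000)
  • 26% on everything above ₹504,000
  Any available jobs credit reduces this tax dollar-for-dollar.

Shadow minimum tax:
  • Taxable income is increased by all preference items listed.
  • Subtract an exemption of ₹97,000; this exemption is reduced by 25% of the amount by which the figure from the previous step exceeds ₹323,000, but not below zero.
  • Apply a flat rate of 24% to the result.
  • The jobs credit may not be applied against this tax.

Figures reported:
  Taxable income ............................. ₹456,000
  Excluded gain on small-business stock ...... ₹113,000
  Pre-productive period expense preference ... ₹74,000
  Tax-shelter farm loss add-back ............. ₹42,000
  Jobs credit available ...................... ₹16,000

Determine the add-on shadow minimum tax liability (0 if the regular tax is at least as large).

Regular tax:
  ₹42,000 × 9% = ₹3,780
  ₹277,000 × 15% = ₹41,550
  ₹137,000 × 21% = ₹28,770
  → ₹74,100
  Less jobs credit ₹16,000 → ₹58,100

Shadow minimum tax:
  Adjusted income: ₹456,000 + ₹113,000 + ₹74,000 + ₹42,000 = ₹685,000
  Exemption: ₹97,000 − 25% × (₹685,000 − ₹323,000) = ₹97,000 − ₹90,500 = ₹6,500
  Base: ₹685,000 − ₹6,500 = ₹678,500
  ₹678,500 × 24% = ₹162,840

Excess of shadow minimum tax over regular tax: ₹162,840 − ₹58,100 = ₹104,740.

₹104,740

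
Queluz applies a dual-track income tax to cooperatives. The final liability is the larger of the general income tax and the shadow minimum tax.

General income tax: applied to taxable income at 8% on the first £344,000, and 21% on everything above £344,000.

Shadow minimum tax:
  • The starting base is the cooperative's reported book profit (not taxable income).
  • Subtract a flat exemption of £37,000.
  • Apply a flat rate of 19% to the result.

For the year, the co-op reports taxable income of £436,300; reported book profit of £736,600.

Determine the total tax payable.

Shadow minimum tax:
  Base (reported book profit): £736,600
  Less exemption £37,000 → base £699,600
  £699,600 × 19% = £132,924

General income tax:
  £344,000 × 8% = £27,520
  £92,300 × 21% = £19,383
  → £46,903

£132,924 > £46,903, so the shadow minimum tax is the binding amount.

£132,924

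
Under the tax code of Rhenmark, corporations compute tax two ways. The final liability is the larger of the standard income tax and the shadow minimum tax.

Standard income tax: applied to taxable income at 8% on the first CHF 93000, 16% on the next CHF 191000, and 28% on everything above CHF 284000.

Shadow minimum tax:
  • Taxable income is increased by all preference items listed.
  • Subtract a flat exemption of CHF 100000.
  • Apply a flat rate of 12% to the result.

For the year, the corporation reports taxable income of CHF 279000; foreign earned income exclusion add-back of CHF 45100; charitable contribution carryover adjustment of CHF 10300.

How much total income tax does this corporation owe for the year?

CHF 37200

Standard income tax:
  CHF 93000 × 8% = CHF 7440
  CHF 186000 × 16% = CHF 29760
  → CHF 37200

Shadow minimum tax:
  Adjusted income: CHF 279000 + CHF 45100 + CHF 10300 = CHF 334400
  Less exemption CHF 100000 → base CHF 234400
  CHF 234400 × 12% = CHF 28128

CHF 37200 > CHF 28128, so the standard income tax governs.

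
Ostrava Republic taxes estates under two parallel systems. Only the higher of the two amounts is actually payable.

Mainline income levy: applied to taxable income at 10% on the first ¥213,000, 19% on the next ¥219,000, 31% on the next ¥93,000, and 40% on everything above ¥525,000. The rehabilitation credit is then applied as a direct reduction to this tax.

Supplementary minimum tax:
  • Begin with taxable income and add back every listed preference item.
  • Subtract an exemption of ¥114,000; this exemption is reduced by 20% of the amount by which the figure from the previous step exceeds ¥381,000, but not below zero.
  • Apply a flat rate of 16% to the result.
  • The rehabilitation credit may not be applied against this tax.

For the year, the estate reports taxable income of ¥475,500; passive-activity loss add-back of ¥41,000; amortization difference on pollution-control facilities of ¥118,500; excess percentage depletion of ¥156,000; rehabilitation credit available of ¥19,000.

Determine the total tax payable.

Supplementary minimum tax:
  Adjusted income: ¥475,500 + ¥41,000 + ¥118,500 + ¥156,000 = ¥791,000
  Exemption: ¥114,000 − 20% × (¥791,000 − ¥381,000) = ¥114,000 − ¥82,000 = ¥32,000
  Base: ¥791,000 − ¥32,000 = ¥759,000
  ¥759,000 × 16% = ¥121,440

Mainline income levy:
  ¥213,000 × 10% = ¥21,300
  ¥219,000 × 19% = ¥41,610
  ¥43,500 × 31% = ¥13,485
  → ¥76,395
  Less rehabilitation credit ¥19,000 → ¥57,395

¥121,440 > ¥57,395, so the supplementary minimum tax is the binding amount.

¥121,440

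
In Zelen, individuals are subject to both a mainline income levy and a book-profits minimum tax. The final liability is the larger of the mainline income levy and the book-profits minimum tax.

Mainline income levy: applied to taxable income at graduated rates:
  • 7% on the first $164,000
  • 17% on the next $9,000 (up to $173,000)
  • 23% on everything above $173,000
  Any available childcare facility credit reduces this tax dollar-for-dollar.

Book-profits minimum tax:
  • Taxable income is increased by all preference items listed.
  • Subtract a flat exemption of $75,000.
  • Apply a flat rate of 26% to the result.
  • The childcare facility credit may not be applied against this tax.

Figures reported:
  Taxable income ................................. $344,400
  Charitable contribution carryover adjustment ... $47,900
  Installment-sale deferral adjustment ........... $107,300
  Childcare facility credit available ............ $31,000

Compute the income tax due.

Mainline income levy:
  $164,000 × 7% = $11,480
  $9,000 × 17% = $1,530
  $171,400 × 23% = $39,422
  → $52,432
  Less childcare facility credit $31,000 → $21,432

Book-profits minimum tax:
  Adjusted income: $344,400 + $47,900 + $107,300 = $499,600
  Less exemption $75,000 → base $424,600
  $424,600 × 26% = $110,396

$110,396 > $21,432, so the book-profits minimum tax is the binding amount.

$110,396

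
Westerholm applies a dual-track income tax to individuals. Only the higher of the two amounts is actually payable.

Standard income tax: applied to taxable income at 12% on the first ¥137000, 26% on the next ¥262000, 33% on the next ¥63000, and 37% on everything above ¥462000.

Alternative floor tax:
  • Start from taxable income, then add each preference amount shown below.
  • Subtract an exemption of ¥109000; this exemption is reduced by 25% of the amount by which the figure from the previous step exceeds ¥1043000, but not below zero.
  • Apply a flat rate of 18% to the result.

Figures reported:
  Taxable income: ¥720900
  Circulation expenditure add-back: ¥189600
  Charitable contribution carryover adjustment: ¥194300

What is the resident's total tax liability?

¥201143

Alternative floor tax:
  Adjusted income: ¥720900 + ¥189600 + ¥194300 = ¥1104800
  Exemption: ¥109000 − 25% × (¥1104800 − ¥1043000) = ¥109000 − ¥15450 = ¥93550
  Base: ¥1104800 − ¥93550 = ¥1011250
  ¥1011250 × 18% = ¥182025

Standard income tax:
  ¥137000 × 12% = ¥16440
  ¥262000 × 26% = ¥68120
  ¥63000 × 33% = ¥20790
  ¥258900 × 37% = ¥95793
  → ¥201143

¥201143 > ¥182025, so the standard income tax governs.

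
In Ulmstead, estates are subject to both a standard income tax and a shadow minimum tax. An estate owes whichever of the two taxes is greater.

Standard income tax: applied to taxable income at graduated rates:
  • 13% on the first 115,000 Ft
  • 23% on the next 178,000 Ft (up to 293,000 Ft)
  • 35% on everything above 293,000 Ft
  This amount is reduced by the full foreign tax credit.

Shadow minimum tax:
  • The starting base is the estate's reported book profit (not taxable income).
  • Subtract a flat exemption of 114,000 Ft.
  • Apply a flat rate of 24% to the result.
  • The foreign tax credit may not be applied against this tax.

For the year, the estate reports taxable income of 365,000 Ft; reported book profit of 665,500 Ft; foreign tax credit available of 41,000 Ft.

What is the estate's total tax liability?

Standard income tax:
  115,000 Ft × 13% = 14,950 Ft
  178,000 Ft × 23% = 40,940 Ft
  72,000 Ft × 35% = 25,200 Ft
  → 81,090 Ft
  Less foreign tax credit 41,000 Ft → 40,090 Ft

Shadow minimum tax:
  Base (reported book profit): 665,500 Ft
  Less exemption 114,000 Ft → base 551,500 Ft
  551,500 Ft × 24% = 132,360 Ft

132,360 Ft > 40,090 Ft, so the shadow minimum tax is the binding amount.

132,360 Ft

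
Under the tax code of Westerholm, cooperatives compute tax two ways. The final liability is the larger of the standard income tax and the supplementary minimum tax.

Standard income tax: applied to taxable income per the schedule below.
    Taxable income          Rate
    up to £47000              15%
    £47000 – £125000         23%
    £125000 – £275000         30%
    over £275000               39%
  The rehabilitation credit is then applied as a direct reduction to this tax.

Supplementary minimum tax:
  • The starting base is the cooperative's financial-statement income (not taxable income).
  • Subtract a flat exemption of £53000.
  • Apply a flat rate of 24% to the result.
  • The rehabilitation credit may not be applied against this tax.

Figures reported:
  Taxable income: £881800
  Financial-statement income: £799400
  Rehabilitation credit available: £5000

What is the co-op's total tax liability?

£301642

Supplementary minimum tax:
  Base (financial-statement income): £799400
  Less exemption £53000 → base £746400
  £746400 × 24% = £179136

Standard income tax:
  £47000 × 15% = £7050
  £78000 × 23% = £17940
  £150000 × 30% = £45000
  £606800 × 39% = £236652
  → £306642
  Less rehabilitation credit £5000 → £301642

£301642 > £179136, so the standard income tax governs.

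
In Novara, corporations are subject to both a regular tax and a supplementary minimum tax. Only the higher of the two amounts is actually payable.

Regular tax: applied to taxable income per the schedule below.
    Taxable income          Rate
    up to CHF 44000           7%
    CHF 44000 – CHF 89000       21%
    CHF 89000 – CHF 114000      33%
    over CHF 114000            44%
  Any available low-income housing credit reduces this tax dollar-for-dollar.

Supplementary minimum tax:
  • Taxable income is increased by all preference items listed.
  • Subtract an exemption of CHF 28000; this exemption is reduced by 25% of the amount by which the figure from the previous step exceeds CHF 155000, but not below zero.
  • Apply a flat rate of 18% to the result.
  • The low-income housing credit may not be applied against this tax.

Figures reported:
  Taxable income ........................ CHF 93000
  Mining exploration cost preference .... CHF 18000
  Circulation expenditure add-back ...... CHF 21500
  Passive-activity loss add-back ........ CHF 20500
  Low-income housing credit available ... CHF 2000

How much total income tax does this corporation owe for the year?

Supplementary minimum tax:
  Adjusted income: CHF 93000 + CHF 18000 + CHF 21500 + CHF 20500 = CHF 153000
  Exemption: CHF 153000 ≤ CHF 155000, so full CHF 28000 applies
  Base: CHF 153000 − CHF 28000 = CHF 125000
  CHF 125000 × 18% = CHF 22500

Regular tax:
  CHF 44000 × 7% = CHF 3080
  CHF 45000 × 21% = CHF 9450
  CHF 4000 × 33% = CHF 1320
  → CHF 13850
  Less low-income housing credit CHF 2000 → CHF 11850

CHF 22500 > CHF 11850, so the supplementary minimum tax is the binding amount.

CHF 22500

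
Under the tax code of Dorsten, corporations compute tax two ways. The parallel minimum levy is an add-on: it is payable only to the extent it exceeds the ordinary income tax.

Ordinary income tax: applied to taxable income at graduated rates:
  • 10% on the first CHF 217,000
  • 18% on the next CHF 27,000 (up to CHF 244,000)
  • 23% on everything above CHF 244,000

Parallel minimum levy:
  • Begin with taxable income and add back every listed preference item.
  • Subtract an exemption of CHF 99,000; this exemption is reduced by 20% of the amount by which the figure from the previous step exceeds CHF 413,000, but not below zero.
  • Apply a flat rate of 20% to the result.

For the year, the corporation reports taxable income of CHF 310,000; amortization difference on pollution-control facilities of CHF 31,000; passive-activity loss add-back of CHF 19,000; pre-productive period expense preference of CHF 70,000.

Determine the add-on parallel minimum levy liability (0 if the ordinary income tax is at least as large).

CHF 25,140

Parallel minimum levy:
  Adjusted income: CHF 310,000 + CHF 31,000 + CHF 19,000 + CHF 70,000 = CHF 430,000
  Exemption: CHF 99,000 − 20% × (CHF 430,000 − CHF 413,000) = CHF 99,000 − CHF 3,400 = CHF 95,600
  Base: CHF 430,000 − CHF 95,600 = CHF 334,400
  CHF 334,400 × 20% = CHF 66,880

Ordinary income tax:
  CHF 217,000 × 10% = CHF 21,700
  CHF 27,000 × 18% = CHF 4,860
  CHF 66,000 × 23% = CHF 15,180
  → CHF 41,740

Excess of parallel minimum levy over ordinary income tax: CHF 66,880 − CHF 41,740 = CHF 25,140.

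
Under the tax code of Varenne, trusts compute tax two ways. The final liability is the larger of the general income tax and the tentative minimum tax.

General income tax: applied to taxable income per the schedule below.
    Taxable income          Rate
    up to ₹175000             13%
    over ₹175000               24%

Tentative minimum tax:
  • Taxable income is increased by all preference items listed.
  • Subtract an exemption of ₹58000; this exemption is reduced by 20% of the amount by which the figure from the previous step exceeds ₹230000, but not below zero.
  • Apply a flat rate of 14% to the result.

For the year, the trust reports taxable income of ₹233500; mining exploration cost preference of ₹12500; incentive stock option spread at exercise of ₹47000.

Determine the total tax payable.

General income tax:
  ₹175000 × 13% = ₹22750
  ₹58500 × 24% = ₹14040
  → ₹36790

Tentative minimum tax:
  Adjusted income: ₹233500 + ₹12500 + ₹47000 = ₹293000
  Exemption: ₹58000 − 20% × (₹293000 − ₹230000) = ₹58000 − ₹12600 = ₹45400
  Base: ₹293000 − ₹45400 = ₹247600
  ₹247600 × 14% = ₹34664

₹36790 > ₹34664, so the general income tax governs.

₹36790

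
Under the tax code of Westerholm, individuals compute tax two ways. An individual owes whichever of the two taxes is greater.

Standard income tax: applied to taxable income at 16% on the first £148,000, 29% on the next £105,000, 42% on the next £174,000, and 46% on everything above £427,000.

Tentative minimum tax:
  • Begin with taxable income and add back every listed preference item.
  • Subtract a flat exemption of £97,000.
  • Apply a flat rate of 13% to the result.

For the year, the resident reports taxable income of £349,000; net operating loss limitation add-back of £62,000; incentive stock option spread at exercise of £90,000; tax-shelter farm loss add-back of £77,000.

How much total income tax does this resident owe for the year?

Standard income tax:
  £148,000 × 16% = £23,680
  £105,000 × 29% = £30,450
  £96,000 × 42% = £40,320
  → £94,450

Tentative minimum tax:
  Adjusted income: £349,000 + £62,000 + £90,000 + £77,000 = £578,000
  Less exemption £97,000 → base £481,000
  £481,000 × 13% = £62,530

£94,450 > £62,530, so the standard income tax governs.

£94,450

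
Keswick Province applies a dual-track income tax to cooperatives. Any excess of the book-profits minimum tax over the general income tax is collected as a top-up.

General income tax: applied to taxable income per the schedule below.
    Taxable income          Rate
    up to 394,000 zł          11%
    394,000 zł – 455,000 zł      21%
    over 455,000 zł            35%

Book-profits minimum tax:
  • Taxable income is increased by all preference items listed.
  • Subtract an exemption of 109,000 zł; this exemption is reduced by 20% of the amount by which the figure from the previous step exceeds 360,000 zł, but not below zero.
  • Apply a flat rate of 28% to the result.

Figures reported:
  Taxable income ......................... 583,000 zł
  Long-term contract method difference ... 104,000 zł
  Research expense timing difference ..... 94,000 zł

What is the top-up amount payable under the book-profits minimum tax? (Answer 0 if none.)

General income tax:
  394,000 zł × 11% = 43,340 zł
  61,000 zł × 21% = 12,810 zł
  128,000 zł × 35% = 44,800 zł
  → 100,950 zł

Book-profits minimum tax:
  Adjusted income: 583,000 zł + 104,000 zł + 94,000 zł = 781,000 zł
  Exemption: 109,000 zł − 20% × (781,000 zł − 360,000 zł) = 109,000 zł − 84,200 zł = 24,800 zł
  Base: 781,000 zł − 24,800 zł = 756,200 zł
  756,200 zł × 28% = 211,736 zł

Excess of book-profits minimum tax over general income tax: 211,736 zł − 100,950 zł = 110,786 zł.

110,786 zł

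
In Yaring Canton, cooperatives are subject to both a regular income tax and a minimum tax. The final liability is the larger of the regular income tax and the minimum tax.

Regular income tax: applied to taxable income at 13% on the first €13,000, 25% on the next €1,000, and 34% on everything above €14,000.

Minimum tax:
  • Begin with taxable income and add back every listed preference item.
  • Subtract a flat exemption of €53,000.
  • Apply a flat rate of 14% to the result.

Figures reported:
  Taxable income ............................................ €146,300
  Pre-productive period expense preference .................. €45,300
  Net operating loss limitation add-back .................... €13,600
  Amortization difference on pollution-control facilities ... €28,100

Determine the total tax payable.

Regular income tax:
  €13,000 × 13% = €1,690
  €1,000 × 25% = €250
  €132,300 × 34% = €44,982
  → €46,922

Minimum tax:
  Adjusted income: €146,300 + €45,300 + €13,600 + €28,100 = €233,300
  Less exemption €53,000 → base €180,300
  €180,300 × 14% = €25,242

€46,922 > €25,242, so the regular income tax governs.

€46,922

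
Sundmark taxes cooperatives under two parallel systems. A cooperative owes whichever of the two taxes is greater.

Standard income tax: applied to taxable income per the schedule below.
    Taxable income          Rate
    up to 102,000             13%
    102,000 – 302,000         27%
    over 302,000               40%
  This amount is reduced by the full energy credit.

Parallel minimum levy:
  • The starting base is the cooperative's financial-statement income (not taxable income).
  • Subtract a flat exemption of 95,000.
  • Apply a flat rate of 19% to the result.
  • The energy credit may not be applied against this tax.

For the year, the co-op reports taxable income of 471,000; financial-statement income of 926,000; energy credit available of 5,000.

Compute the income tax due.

157,890

Parallel minimum levy:
  Base (financial-statement income): 926,000
  Less exemption 95,000 → base 831,000
  831,000 × 19% = 157,890

Standard income tax:
  102,000 × 13% = 13,260
  200,000 × 27% = 54,000
  169,000 × 40% = 67,600
  → 134,860
  Less energy credit 5,000 → 129,860

157,890 > 129,860, so the parallel minimum levy is the binding amount.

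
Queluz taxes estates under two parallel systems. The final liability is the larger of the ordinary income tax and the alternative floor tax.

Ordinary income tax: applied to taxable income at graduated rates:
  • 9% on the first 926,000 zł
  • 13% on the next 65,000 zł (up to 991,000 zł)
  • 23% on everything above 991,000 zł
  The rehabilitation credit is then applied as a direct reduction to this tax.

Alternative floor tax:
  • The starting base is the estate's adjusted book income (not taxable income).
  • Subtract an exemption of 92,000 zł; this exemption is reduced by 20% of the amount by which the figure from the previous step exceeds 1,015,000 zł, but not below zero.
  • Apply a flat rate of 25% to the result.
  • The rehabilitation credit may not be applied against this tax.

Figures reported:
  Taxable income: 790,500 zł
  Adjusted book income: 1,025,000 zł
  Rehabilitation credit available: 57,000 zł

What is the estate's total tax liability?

233,750 zł

Ordinary income tax:
  790,500 zł × 9% = 71,145 zł
  Less rehabilitation credit 57,000 zł → 14,145 zł

Alternative floor tax:
  Base (adjusted book income): 1,025,000 zł
  Exemption: 92,000 zł − 20% × (1,025,000 zł − 1,015,000 zł) = 92,000 zł − 2,000 zł = 90,000 zł
  Base: 1,025,000 zł − 90,000 zł = 935,000 zł
  935,000 zł × 25% = 233,750 zł

233,750 zł > 14,145 zł, so the alternative floor tax is the binding amount.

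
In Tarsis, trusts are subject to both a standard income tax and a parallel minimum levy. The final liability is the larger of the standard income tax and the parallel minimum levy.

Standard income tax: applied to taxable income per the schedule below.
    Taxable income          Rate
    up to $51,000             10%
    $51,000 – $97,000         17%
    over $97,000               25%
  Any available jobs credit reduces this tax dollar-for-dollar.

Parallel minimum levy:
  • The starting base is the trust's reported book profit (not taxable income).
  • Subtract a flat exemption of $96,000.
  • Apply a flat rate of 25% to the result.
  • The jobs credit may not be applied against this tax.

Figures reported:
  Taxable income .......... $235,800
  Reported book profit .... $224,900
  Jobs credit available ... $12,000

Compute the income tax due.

Standard income tax:
  $51,000 × 10% = $5,100
  $46,000 × 17% = $7,820
  $138,800 × 25% = $34,700
  → $47,620
  Less jobs credit $12,000 → $35,620

Parallel minimum levy:
  Base (reported book profit): $224,900
  Less exemption $96,000 → base $128,900
  $128,900 × 25% = $32,225

$35,620 > $32,225, so the standard income tax governs.

$35,620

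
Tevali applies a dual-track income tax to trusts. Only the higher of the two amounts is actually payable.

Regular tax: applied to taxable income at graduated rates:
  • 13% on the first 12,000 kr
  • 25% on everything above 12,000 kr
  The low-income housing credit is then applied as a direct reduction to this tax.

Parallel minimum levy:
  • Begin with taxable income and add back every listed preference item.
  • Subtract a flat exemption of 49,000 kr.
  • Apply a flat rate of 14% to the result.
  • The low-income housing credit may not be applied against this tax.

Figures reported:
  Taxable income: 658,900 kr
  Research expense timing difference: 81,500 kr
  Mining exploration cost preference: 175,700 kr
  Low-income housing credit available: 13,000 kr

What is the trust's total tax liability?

150,285 kr

Parallel minimum levy:
  Adjusted income: 658,900 kr + 81,500 kr + 175,700 kr = 916,100 kr
  Less exemption 49,000 kr → base 867,100 kr
  867,100 kr × 14% = 121,394 kr

Regular tax:
  12,000 kr × 13% = 1,560 kr
  646,900 kr × 25% = 161,725 kr
  → 163,285 kr
  Less low-income housing credit 13,000 kr → 150,285 kr

150,285 kr > 121,394 kr, so the regular tax governs.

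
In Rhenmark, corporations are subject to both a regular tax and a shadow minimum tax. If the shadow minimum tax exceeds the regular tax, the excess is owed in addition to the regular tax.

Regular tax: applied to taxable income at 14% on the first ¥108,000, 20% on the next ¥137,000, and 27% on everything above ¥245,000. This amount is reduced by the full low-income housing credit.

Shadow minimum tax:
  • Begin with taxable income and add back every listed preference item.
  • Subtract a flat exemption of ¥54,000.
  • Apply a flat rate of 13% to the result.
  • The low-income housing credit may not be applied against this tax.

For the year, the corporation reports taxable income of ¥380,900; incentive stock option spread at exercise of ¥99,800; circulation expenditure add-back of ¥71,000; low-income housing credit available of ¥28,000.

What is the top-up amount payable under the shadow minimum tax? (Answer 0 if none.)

Regular tax:
  ¥108,000 × 14% = ¥15,120
  ¥137,000 × 20% = ¥27,400
  ¥135,900 × 27% = ¥36,693
  → ¥79,213
  Less low-income housing credit ¥28,000 → ¥51,213

Shadow minimum tax:
  Adjusted income: ¥380,900 + ¥99,800 + ¥71,000 = ¥551,700
  Less exemption ¥54,000 → base ¥497,700
  ¥497,700 × 13% = ¥64,701

Excess of shadow minimum tax over regular tax: ¥64,701 − ¥51,213 = ¥13,488.

¥13,488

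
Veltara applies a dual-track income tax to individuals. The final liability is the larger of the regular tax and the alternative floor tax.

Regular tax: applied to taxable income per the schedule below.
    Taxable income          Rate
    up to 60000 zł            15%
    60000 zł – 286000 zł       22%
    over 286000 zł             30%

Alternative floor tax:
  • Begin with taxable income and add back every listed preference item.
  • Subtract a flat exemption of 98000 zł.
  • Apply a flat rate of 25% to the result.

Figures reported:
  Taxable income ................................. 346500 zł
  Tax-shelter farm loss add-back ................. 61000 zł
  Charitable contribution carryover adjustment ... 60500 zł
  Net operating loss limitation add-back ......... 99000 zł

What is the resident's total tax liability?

Regular tax:
  60000 zł × 15% = 9000 zł
  226000 zł × 22% = 49720 zł
  60500 zł × 30% = 18150 zł
  → 76870 zł

Alternative floor tax:
  Adjusted income: 346500 zł + 61000 zł + 60500 zł + 99000 zł = 567000 zł
  Less exemption 98000 zł → base 469000 zł
  469000 zł × 25% = 117250 zł

117250 zł > 76870 zł, so the alternative floor tax is the binding amount.

117250 zł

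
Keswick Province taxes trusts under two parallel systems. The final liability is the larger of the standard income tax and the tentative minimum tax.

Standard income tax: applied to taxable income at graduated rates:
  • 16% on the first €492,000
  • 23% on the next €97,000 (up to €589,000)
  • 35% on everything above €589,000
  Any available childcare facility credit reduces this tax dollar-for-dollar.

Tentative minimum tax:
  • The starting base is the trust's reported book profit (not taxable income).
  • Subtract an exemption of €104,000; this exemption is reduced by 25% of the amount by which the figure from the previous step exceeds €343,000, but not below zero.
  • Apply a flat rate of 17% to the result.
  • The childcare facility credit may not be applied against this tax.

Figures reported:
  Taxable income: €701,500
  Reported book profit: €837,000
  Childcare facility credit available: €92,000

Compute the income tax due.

Tentative minimum tax:
  Base (reported book profit): €837,000
  Exemption: 25% × (€837,000 − €343,000) = €123,500 ≥ €104,000, so the exemption is fully phased out
  Base: €837,000 − €0 = €837,000
  €837,000 × 17% = €142,290

Standard income tax:
  €492,000 × 16% = €78,720
  €97,000 × 23% = €22,310
  €112,500 × 35% = €39,375
  → €140,405
  Less childcare facility credit €92,000 → €48,405

€142,290 > €48,405, so the tentative minimum tax is the binding amount.

€142,290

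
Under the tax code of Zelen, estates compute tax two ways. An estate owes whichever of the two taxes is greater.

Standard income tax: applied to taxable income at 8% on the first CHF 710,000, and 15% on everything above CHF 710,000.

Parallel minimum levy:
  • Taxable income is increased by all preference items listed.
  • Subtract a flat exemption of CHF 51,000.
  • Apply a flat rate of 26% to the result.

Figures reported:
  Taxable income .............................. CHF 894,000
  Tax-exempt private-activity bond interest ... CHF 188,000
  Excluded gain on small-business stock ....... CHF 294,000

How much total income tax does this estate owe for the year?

Parallel minimum levy:
  Adjusted income: CHF 894,000 + CHF 188,000 + CHF 294,000 = CHF 1,376,000
  Less exemption CHF 51,000 → base CHF 1,325,000
  CHF 1,325,000 × 26% = CHF 344,500

Standard income tax:
  CHF 710,000 × 8% = CHF 56,800
  CHF 184,000 × 15% = CHF 27,600
  → CHF 84,400

CHF 344,500 > CHF 84,400, so the parallel minimum levy is the binding amount.

CHF 344,500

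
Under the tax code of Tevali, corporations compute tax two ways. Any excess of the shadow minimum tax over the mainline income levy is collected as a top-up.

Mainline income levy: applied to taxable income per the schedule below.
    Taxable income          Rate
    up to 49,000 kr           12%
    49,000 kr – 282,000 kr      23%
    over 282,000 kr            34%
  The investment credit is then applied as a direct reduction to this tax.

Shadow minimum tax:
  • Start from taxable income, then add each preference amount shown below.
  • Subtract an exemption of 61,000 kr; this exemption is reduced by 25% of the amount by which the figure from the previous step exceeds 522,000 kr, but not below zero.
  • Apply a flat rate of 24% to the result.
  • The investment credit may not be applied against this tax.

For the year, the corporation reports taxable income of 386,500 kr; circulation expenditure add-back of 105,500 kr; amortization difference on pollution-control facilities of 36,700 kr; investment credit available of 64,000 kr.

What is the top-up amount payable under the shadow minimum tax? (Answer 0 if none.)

Mainline income levy:
  49,000 kr × 12% = 5,880 kr
  233,000 kr × 23% = 53,590 kr
  104,500 kr × 34% = 35,530 kr
  → 95,000 kr
  Less investment credit 64,000 kr → 31,000 kr

Shadow minimum tax:
  Adjusted income: 386,500 kr + 105,500 kr + 36,700 kr = 528,700 kr
  Exemption: 61,000 kr − 25% × (528,700 kr − 522,000 kr) = 61,000 kr − 1,675 kr = 59,325 kr
  Base: 528,700 kr − 59,325 kr = 469,375 kr
  469,375 kr × 24% = 112,650 kr

Excess of shadow minimum tax over mainline income levy: 112,650 kr − 31,000 kr = 81,650 kr.

81,650 kr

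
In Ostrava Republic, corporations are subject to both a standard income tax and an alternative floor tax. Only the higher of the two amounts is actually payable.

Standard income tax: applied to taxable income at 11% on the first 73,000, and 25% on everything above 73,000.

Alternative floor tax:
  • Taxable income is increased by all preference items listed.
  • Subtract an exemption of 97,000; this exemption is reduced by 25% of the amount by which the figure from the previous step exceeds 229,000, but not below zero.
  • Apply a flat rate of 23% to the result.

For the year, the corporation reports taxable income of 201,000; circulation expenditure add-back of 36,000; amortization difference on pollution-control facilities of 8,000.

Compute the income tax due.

Alternative floor tax:
  Adjusted income: 201,000 + 36,000 + 8,000 = 245,000
  Exemption: 97,000 − 25% × (245,000 − 229,000) = 97,000 − 4,000 = 93,000
  Base: 245,000 − 93,000 = 152,000
  152,000 × 23% = 34,960

Standard income tax:
  73,000 × 11% = 8,030
  128,000 × 25% = 32,000
  → 40,030

40,030 > 34,960, so the standard income tax governs.

40,030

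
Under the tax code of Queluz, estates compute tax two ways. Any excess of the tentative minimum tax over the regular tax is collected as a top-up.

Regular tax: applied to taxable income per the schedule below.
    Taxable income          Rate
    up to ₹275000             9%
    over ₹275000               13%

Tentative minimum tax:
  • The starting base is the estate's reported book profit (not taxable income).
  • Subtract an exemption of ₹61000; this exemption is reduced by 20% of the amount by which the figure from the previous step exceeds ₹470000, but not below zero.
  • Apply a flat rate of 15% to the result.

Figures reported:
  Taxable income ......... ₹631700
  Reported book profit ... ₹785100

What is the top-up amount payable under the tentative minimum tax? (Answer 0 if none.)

₹46644

Tentative minimum tax:
  Base (reported book profit): ₹785100
  Exemption: 20% × (₹785100 − ₹470000) = ₹63020 ≥ ₹61000, so the exemption is fully phased out
  Base: ₹785100 − ₹0 = ₹785100
  ₹785100 × 15% = ₹117765

Regular tax:
  ₹275000 × 9% = ₹24750
  ₹356700 × 13% = ₹46371
  → ₹71121

Excess of tentative minimum tax over regular tax: ₹117765 − ₹71121 = ₹46644.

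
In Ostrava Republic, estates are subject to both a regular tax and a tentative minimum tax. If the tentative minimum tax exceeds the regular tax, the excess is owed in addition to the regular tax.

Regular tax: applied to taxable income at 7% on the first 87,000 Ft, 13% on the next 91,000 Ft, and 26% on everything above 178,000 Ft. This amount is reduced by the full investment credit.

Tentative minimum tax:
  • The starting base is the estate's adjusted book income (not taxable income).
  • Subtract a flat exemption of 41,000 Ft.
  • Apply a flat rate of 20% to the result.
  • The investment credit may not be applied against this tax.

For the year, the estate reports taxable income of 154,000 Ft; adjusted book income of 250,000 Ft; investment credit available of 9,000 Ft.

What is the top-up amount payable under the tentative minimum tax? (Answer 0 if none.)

Regular tax:
  87,000 Ft × 7% = 6,090 Ft
  67,000 Ft × 13% = 8,710 Ft
  → 14,800 Ft
  Less investment credit 9,000 Ft → 5,800 Ft

Tentative minimum tax:
  Base (adjusted book income): 250,000 Ft
  Less exemption 41,000 Ft → base 209,000 Ft
  209,000 Ft × 20% = 41,800 Ft

Excess of tentative minimum tax over regular tax: 41,800 Ft − 5,800 Ft = 36,000 Ft.

36,000 Ft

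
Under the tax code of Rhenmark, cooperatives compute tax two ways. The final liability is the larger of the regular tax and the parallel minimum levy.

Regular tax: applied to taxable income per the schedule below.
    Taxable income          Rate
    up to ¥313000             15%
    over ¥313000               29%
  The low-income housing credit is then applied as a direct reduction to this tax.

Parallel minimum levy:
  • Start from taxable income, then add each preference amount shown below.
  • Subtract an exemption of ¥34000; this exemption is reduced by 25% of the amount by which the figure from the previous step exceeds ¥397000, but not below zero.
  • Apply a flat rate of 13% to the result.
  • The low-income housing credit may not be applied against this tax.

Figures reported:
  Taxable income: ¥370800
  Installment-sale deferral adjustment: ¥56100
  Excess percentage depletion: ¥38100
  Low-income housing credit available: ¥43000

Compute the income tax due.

Regular tax:
  ¥313000 × 15% = ¥46950
  ¥57800 × 29% = ¥16762
  → ¥63712
  Less low-income housing credit ¥43000 → ¥20712

Parallel minimum levy:
  Adjusted income: ¥370800 + ¥56100 + ¥38100 = ¥465000
  Exemption: ¥34000 − 25% × (¥465000 − ¥397000) = ¥34000 − ¥17000 = ¥17000
  Base: ¥465000 − ¥17000 = ¥448000
  ¥448000 × 13% = ¥58240

¥58240 > ¥20712, so the parallel minimum levy is the binding amount.

¥58240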